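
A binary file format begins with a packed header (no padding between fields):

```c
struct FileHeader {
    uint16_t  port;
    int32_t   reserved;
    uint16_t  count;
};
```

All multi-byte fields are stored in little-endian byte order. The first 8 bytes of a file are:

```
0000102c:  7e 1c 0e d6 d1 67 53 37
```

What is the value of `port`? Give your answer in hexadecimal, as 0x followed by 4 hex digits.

0x1C7E

`port` is the first field, at byte offset 0, occupying 2 bytes.
Bytes at offsets 0..1: 7E 1C.
Little-endian: lowest address holds the least-significant byte.
Reassemble most-significant byte first: 1C 7E → 0x1C7E.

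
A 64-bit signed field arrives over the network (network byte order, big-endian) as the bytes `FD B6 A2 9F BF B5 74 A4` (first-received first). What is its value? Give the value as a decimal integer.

Big-endian stores the most-significant byte at the lowest address.
The bytes are already most-significant first: 0xFDB6A29FBFB574A4.
Top bit is set, so as a signed 64-bit value this is 0xFDB6A29FBFB574A4 − 2^64 = -164765529352604508.

-164765529352604508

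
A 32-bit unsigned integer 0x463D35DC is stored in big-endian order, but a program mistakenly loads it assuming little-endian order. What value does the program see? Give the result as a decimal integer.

3694476614

Stored big-endian, the bytes at ascending addresses are 46 3D 35 DC.
Read back as little-endian, the first byte is least significant, giving 0xDC353D46.
0xDC353D46 = 3694476614.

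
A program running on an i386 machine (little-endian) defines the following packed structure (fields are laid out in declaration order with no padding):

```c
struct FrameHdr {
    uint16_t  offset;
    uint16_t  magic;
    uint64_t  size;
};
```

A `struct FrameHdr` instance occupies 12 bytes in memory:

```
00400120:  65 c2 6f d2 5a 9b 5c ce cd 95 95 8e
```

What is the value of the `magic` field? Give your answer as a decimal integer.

53871

`magic` follows `offset` (2 bytes), so it starts at byte offset 2 and occupies 2 bytes.
Bytes at offsets 2..3: 6F D2.
In little-endian order the low byte comes first in memory.
Reassemble most-significant byte first: D2 6F → 0xD26F.
0xD26F = 53871.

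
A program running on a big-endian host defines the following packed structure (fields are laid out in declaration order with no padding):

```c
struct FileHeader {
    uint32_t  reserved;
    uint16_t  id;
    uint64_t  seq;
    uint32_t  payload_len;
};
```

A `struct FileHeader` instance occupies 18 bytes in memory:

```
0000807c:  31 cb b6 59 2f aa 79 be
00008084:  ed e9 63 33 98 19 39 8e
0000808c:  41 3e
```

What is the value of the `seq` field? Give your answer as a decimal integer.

`seq` follows `reserved` (4 B), `id` (2 B), so it starts at offset 4 + 2 = 6 and occupies 8 bytes.
Bytes at offsets 6..13: 79 BE ED E9 63 33 98 19.
Big-endian stores the most-significant byte at the lowest address.
The bytes are already most-significant first: 0x79BEEDE963339819.
0x79BEEDE963339819 = 8772710710811793433.

8772710710811793433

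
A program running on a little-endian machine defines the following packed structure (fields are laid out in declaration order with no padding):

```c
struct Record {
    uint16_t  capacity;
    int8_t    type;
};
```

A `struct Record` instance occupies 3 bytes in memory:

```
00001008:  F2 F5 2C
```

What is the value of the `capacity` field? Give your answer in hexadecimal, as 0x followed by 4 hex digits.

0xF5F2

`capacity` is the first field, at byte offset 0, occupying 2 bytes.
Bytes at offsets 0..1: F2 F5.
Little-endian stores the least-significant byte at the lowest address.
Reassemble most-significant byte first: F5 F2 → 0xF5F2.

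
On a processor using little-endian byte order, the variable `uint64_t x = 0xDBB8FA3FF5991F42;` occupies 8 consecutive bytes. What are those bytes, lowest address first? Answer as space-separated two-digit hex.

Split into bytes (most-significant first): DB B8 FA 3F F5 99 1F 42.
Little-endian: lowest address holds the least-significant byte.
So at ascending addresses the bytes are 42 1F 99 F5 3F FA B8 DB.

42 1F 99 F5 3F FA B8 DB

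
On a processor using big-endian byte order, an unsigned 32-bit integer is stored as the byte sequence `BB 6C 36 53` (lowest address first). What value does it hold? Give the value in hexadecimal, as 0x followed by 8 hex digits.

0xBB6C3653

Big-endian: lowest address holds the most-significant byte.
The bytes are already most-significant first: 0xBB6C3653.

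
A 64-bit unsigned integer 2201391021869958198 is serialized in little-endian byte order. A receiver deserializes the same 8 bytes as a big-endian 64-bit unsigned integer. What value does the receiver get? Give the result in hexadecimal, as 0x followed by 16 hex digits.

2201391021869958198 in 64-bit hexadecimal is 0x1E8CE9788E4B0436.
Stored little-endian, the bytes at ascending addresses are 36 04 4B 8E 78 E9 8C 1E.
Read back as big-endian, the last byte is least significant, giving 0x36044B8E78E98C1E.

0x36044B8E78E98C1E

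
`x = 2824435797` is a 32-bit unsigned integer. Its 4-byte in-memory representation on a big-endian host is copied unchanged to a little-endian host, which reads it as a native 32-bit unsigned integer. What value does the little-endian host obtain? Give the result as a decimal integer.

2824435797 in 32-bit hexadecimal is 0xA8597855.
Stored big-endian, the bytes at ascending addresses are A8 59 78 55.
Read back as little-endian, the first byte is least significant, giving 0x557859A8.
0x557859A8 = 1433950632.

1433950632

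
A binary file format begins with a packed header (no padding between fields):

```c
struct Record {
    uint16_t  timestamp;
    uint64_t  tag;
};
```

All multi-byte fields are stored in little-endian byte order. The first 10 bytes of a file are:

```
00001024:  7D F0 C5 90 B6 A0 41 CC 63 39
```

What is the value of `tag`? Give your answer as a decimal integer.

`tag` follows `timestamp` (2 bytes), so it starts at byte offset 2 and occupies 8 bytes.
Bytes at offsets 2..9: C5 90 B6 A0 41 CC 63 39.
Little-endian stores the least-significant byte at the lowest address.
Reassemble most-significant byte first: 39 63 CC 41 A0 B6 90 C5 → 0x3963CC41A0B690C5.
0x3963CC41A0B690C5 = 4135373465097507013.

4135373465097507013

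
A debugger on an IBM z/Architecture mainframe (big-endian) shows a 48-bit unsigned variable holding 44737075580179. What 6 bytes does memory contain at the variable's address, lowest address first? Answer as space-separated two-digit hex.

44737075580179 in hexadecimal, padded to 48 bits, is 0x28B0297F8D13.
Split into bytes (most-significant first): 28 B0 29 7F 8D 13.
Big-endian stores the most-significant byte at the lowest address.
So the memory order matches the most-significant-first order: 28 B0 29 7F 8D 13.

28 B0 29 7F 8D 13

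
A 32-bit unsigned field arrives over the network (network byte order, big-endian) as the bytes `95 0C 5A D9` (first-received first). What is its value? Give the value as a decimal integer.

Big-endian stores the most-significant byte at the lowest address.
The bytes are already most-significant first: 0x950C5AD9.
0x950C5AD9 = 2500614873.

2500614873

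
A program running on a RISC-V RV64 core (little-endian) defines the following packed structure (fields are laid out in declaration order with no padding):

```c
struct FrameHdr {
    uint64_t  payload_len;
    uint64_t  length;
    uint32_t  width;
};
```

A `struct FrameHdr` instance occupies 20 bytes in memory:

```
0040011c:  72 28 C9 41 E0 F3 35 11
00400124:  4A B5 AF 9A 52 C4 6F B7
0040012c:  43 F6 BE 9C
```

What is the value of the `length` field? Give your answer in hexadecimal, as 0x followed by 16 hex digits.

0xB76FC4529AAFB54A

`length` follows `payload_len` (8 bytes), so it starts at byte offset 8 and occupies 8 bytes.
Bytes at offsets 8..15: 4A B5 AF 9A 52 C4 6F B7.
Little-endian: lowest address holds the least-significant byte.
Reassemble most-significant byte first: B7 6F C4 52 9A AF B5 4A → 0xB76FC4529AAFB54A.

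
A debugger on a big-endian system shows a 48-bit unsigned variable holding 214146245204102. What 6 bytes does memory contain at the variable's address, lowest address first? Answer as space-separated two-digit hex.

C2 C3 CE E0 18 86

214146245204102 in hexadecimal, padded to 48 bits, is 0xC2C3CEE01886.
Split into bytes (most-significant first): C2 C3 CE E0 18 86.
Big-endian: lowest address holds the most-significant byte.
So the memory order matches the most-significant-first order: C2 C3 CE E0 18 86.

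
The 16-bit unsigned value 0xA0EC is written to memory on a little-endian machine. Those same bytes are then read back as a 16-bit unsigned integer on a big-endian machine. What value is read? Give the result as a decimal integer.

Stored little-endian, the bytes at ascending addresses are EC A0.
Read back as big-endian, the last byte is least significant, giving 0xECA0.
0xECA0 = 60576.

60576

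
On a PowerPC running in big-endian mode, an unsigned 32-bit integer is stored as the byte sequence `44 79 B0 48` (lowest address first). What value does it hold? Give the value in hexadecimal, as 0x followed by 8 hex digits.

In big-endian order the high byte comes first in memory.
The bytes are already most-significant first: 0x4479B048.

0x4479B048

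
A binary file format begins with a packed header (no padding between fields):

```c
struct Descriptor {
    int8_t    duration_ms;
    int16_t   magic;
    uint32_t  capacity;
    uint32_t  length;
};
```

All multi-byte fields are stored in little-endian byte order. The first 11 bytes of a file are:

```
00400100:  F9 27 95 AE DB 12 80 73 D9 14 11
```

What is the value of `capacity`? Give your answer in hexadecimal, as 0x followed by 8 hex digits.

`capacity` follows `duration_ms` (1 B), `magic` (2 B), so it starts at offset 1 + 2 = 3 and occupies 4 bytes.
Bytes at offsets 3..6: AE DB 12 80.
In little-endian order the low byte comes first in memory.
Reassemble most-significant byte first: 80 12 DB AE → 0x8012DBAE.

0x8012DBAE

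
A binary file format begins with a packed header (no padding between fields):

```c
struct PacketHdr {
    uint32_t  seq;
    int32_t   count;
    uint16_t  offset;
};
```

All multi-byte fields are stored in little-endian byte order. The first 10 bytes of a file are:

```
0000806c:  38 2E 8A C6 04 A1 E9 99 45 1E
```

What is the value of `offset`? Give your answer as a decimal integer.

`offset` follows `seq` (4 B), `count` (4 B), so it starts at offset 4 + 4 = 8 and occupies 2 bytes.
Bytes at offsets 8..9: 45 1E.
Little-endian stores the least-significant byte at the lowest address.
Reassemble most-significant byte first: 1E 45 → 0x1E45.
0x1E45 = 7749.

7749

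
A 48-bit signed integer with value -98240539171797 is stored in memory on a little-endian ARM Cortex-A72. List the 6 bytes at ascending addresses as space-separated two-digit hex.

Two's complement of -98240539171797 in 48 bits: 98240539171797 = 0x595968709BD5; invert → 0xA6A6978F642A; add 1 → 0xA6A6978F642B.
Split into bytes (most-significant first): A6 A6 97 8F 64 2B.
Little-endian: lowest address holds the least-significant byte.
So at ascending addresses the bytes are 2B 64 8F 97 A6 A6.

2B 64 8F 97 A6 A6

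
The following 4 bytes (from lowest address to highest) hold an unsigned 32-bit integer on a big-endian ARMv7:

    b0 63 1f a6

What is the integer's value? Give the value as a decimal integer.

2959286182

Big-endian: lowest address holds the most-significant byte.
The bytes are already most-significant first: 0xB0631FA6.
0xB0631FA6 = 2959286182.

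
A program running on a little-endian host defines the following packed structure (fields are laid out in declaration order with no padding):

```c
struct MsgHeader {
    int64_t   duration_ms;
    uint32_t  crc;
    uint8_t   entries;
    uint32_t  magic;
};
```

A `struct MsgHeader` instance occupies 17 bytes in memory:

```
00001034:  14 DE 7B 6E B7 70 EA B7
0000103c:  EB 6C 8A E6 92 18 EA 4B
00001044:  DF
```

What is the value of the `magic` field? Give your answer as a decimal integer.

`magic` follows `duration_ms` (8 B), `crc` (4 B), `entries` (1 B), so it starts at offset 8 + 4 + 1 = 13 and occupies 4 bytes.
Bytes at offsets 13..16: 18 EA 4B DF.
Little-endian: lowest address holds the least-significant byte.
Reassemble most-significant byte first: DF 4B EA 18 → 0xDF4BEA18.
0xDF4BEA18 = 3746294296.

3746294296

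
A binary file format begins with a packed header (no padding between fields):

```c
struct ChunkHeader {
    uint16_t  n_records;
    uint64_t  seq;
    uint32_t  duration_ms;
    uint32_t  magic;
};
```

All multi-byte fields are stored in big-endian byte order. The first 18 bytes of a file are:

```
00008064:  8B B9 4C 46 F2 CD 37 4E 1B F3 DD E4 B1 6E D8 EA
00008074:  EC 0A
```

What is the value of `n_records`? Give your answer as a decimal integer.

35769

`n_records` is the first field, at byte offset 0, occupying 2 bytes.
Bytes at offsets 0..1: 8B B9.
In big-endian order the high byte comes first in memory.
The bytes are already most-significant first: 0x8BB9.
0x8BB9 = 35769.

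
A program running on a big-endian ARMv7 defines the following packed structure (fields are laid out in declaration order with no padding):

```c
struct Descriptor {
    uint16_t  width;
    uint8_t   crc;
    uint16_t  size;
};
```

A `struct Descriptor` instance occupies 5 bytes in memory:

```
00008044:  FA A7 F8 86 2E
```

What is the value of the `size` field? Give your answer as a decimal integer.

`size` follows `width` (2 B), `crc` (1 B), so it starts at offset 2 + 1 = 3 and occupies 2 bytes.
Bytes at offsets 3..4: 86 2E.
Big-endian stores the most-significant byte at the lowest address.
The bytes are already most-significant first: 0x862E.
0x862E = 34350.

34350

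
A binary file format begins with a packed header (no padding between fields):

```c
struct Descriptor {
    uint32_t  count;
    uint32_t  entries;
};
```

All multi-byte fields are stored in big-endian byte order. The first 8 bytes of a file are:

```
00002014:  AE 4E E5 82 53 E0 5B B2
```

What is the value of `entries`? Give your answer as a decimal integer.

1407212466

`entries` follows `count` (4 bytes), so it starts at byte offset 4 and occupies 4 bytes.
Bytes at offsets 4..7: 53 E0 5B B2.
Big-endian stores the most-significant byte at the lowest address.
The bytes are already most-significant first: 0x53E05BB2.
0x53E05BB2 = 1407212466.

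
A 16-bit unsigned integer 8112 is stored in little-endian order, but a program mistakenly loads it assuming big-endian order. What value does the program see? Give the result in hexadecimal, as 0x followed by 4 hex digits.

0xB01F

8112 in 16-bit hexadecimal is 0x1FB0.
Stored little-endian, the bytes at ascending addresses are B0 1F.
Read back as big-endian, the last byte is least significant, giving 0xB01F.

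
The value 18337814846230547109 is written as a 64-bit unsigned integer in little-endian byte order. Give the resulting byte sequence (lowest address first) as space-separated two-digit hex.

18337814846230547109 in hexadecimal, padded to 64 bits, is 0xFE7D0171DA74CAA5.
Split into bytes (most-significant first): FE 7D 01 71 DA 74 CA A5.
In little-endian order the low byte comes first in memory.
So at ascending addresses the bytes are A5 CA 74 DA 71 01 7D FE.

A5 CA 74 DA 71 01 7D FE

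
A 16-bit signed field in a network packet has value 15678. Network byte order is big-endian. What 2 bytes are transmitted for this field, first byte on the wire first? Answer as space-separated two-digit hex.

15678 in hexadecimal, padded to 16 bits, is 0x3D3E.
Split into bytes (most-significant first): 3D 3E.
Big-endian stores the most-significant byte at the lowest address.
So the memory order matches the most-significant-first order: 3D 3E.

3D 3E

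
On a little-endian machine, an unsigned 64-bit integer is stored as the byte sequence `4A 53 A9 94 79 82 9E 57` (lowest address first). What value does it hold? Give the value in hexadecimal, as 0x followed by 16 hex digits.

0x579E827994A9534A

Little-endian: lowest address holds the least-significant byte.
Reassemble most-significant byte first: 57 9E 82 79 94 A9 53 4A → 0x579E827994A9534A.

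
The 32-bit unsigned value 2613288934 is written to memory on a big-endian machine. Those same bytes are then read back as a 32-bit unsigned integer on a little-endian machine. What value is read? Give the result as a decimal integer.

2613288934 in 32-bit hexadecimal is 0x9BC39FE6.
Stored big-endian, the bytes at ascending addresses are 9B C3 9F E6.
Read back as little-endian, the first byte is least significant, giving 0xE69FC39B.
0xE69FC39B = 3869229979.

3869229979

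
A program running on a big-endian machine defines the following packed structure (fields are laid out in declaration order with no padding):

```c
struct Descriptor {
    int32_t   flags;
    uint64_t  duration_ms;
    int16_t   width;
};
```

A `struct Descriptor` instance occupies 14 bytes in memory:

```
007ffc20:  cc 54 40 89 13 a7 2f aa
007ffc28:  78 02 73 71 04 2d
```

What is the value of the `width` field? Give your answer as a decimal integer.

`width` follows `flags` (4 B), `duration_ms` (8 B), so it starts at offset 4 + 8 = 12 and occupies 2 bytes.
Bytes at offsets 12..13: 04 2D.
In big-endian order the high byte comes first in memory.
The bytes are already most-significant first: 0x042D.
0x042D = 1069.

1069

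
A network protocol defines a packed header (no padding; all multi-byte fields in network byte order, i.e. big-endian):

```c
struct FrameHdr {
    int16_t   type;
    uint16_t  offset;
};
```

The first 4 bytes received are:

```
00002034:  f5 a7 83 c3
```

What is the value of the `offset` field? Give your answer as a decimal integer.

`offset` follows `type` (2 bytes), so it starts at byte offset 2 and occupies 2 bytes.
Bytes at offsets 2..3: 83 C3.
Big-endian stores the most-significant byte at the lowest address.
The bytes are already most-significant first: 0x83C3.
0x83C3 = 33731.

33731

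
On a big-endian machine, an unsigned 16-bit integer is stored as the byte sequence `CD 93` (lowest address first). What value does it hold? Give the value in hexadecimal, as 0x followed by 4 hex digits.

In big-endian order the high byte comes first in memory.
The bytes are already most-significant first: 0xCD93.

0xCD93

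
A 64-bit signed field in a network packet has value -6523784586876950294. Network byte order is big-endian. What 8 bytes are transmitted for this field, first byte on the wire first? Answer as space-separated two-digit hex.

A5 76 DC 7B 94 07 E8 EA

Two's complement of -6523784586876950294 in 64 bits: 6523784586876950294 = 0x5A8923846BF81716; invert → 0xA576DC7B9407E8E9; add 1 → 0xA576DC7B9407E8EA.
Split into bytes (most-significant first): A5 76 DC 7B 94 07 E8 EA.
Big-endian stores the most-significant byte at the lowest address.
So the memory order matches the most-significant-first order: A5 76 DC 7B 94 07 E8 EA.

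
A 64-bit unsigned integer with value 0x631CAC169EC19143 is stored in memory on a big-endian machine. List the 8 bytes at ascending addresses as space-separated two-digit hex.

Split into bytes (most-significant first): 63 1C AC 16 9E C1 91 43.
In big-endian order the high byte comes first in memory.
So the memory order matches the most-significant-first order: 63 1C AC 16 9E C1 91 43.

63 1C AC 16 9E C1 91 43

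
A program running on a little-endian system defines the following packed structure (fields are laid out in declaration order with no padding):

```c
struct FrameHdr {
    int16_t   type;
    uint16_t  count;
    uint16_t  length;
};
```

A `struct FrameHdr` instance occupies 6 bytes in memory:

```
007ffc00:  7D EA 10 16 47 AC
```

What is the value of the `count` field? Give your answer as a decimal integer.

5648

`count` follows `type` (2 bytes), so it starts at byte offset 2 and occupies 2 bytes.
Bytes at offsets 2..3: 10 16.
Little-endian stores the least-significant byte at the lowest address.
Reassemble most-significant byte first: 16 10 → 0x1610.
0x1610 = 5648.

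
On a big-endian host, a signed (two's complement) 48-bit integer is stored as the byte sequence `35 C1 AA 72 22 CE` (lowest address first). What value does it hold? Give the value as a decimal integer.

59105904566990

Big-endian: lowest address holds the most-significant byte.
The bytes are already most-significant first: 0x35C1AA7222CE.
0x35C1AA7222CE = 59105904566990.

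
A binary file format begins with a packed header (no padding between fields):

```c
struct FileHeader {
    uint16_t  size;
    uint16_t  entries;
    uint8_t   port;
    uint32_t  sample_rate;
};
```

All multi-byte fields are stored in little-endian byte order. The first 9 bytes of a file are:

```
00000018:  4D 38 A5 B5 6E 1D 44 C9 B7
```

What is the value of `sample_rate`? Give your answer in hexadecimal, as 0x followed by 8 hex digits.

`sample_rate` follows `size` (2 B), `entries` (2 B), `port` (1 B), so it starts at offset 2 + 2 + 1 = 5 and occupies 4 bytes.
Bytes at offsets 5..8: 1D 44 C9 B7.
In little-endian order the low byte comes first in memory.
Reassemble most-significant byte first: B7 C9 44 1D → 0xB7C9441D.

0xB7C9441D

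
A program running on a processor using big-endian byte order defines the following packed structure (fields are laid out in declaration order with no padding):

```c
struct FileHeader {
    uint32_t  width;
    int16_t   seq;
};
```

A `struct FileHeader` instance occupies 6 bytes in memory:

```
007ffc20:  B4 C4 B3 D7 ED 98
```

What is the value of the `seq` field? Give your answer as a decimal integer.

`seq` follows `width` (4 bytes), so it starts at byte offset 4 and occupies 2 bytes.
Bytes at offsets 4..5: ED 98.
Big-endian stores the most-significant byte at the lowest address.
The bytes are already most-significant first: 0xED98.
Top bit is set, so as a signed 16-bit value this is 0xED98 − 2^16 = -4712.

-4712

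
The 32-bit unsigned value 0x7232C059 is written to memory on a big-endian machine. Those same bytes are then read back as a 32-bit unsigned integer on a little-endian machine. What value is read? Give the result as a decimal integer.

1505768050

Stored big-endian, the bytes at ascending addresses are 72 32 C0 59.
Read back as little-endian, the first byte is least significant, giving 0x59C03272.
0x59C03272 = 1505768050.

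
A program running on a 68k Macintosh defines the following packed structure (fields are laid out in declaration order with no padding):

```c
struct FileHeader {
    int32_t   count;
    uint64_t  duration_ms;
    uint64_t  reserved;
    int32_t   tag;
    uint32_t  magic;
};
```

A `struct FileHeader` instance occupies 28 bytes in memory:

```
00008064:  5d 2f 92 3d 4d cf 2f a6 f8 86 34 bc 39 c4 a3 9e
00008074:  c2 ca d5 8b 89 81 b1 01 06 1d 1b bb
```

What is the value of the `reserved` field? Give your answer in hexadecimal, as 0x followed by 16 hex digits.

`reserved` follows `count` (4 B), `duration_ms` (8 B), so it starts at offset 4 + 8 = 12 and occupies 8 bytes.
Bytes at offsets 12..19: 39 C4 A3 9E C2 CA D5 8B.
Big-endian: lowest address holds the most-significant byte.
The bytes are already most-significant first: 0x39C4A39EC2CAD58B.

0x39C4A39EC2CAD58B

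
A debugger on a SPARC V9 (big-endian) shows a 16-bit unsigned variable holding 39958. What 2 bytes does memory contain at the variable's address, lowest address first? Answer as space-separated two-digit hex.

9C 16

39958 in hexadecimal, padded to 16 bits, is 0x9C16.
Split into bytes (most-significant first): 9C 16.
Big-endian: lowest address holds the most-significant byte.
So the memory order matches the most-significant-first order: 9C 16.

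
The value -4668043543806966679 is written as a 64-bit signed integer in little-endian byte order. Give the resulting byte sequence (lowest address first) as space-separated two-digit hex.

69 84 54 17 21 C7 37 BF

Two's complement of -4668043543806966679 in 64 bits: 4668043543806966679 = 0x40C838DEE8AB7B97; invert → 0xBF37C72117548468; add 1 → 0xBF37C72117548469.
Split into bytes (most-significant first): BF 37 C7 21 17 54 84 69.
In little-endian order the low byte comes first in memory.
So at ascending addresses the bytes are 69 84 54 17 21 C7 37 BF.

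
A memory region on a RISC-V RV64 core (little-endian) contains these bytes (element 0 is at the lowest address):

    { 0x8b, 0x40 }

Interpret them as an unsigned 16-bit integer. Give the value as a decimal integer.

16523

Little-endian stores the least-significant byte at the lowest address.
Reassemble most-significant byte first: 40 8B → 0x408B.
0x408B = 16523.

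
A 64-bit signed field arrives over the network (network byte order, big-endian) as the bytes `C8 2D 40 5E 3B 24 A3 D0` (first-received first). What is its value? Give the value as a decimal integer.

-4022488118708624432

Big-endian: lowest address holds the most-significant byte.
The bytes are already most-significant first: 0xC82D405E3B24A3D0.
Top bit is set, so as a signed 64-bit value this is 0xC82D405E3B24A3D0 − 2^64 = -4022488118708624432.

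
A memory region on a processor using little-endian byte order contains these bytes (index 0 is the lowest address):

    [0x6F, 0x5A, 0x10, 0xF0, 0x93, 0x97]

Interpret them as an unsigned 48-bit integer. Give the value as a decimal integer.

166661643590255

In little-endian order the low byte comes first in memory.
Reassemble most-significant byte first: 97 93 F0 10 5A 6F → 0x9793F0105A6F.
0x9793F0105A6F = 166661643590255.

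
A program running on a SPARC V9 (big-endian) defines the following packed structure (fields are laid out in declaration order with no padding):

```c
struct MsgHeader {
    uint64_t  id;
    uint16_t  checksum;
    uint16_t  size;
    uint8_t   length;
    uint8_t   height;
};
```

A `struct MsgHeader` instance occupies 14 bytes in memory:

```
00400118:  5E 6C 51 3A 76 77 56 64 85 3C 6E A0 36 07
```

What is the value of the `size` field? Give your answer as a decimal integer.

`size` follows `id` (8 B), `checksum` (2 B), so it starts at offset 8 + 2 = 10 and occupies 2 bytes.
Bytes at offsets 10..11: 6E A0.
Big-endian: lowest address holds the most-significant byte.
The bytes are already most-significant first: 0x6EA0.
0x6EA0 = 28320.

28320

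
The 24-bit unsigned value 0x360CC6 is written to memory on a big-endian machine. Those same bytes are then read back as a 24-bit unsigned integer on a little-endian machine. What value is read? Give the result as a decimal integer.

Stored big-endian, the bytes at ascending addresses are 36 0C C6.
Read back as little-endian, the first byte is least significant, giving 0xC60C36.
0xC60C36 = 12979254.

12979254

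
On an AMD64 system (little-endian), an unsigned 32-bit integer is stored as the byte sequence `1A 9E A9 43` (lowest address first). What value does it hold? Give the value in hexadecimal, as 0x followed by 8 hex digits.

0x43A99E1A

Little-endian stores the least-significant byte at the lowest address.
Reassemble most-significant byte first: 43 A9 9E 1A → 0x43A99E1A.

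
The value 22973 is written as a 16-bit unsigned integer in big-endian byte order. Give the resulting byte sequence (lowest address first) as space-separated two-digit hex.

59 BD

22973 in hexadecimal, padded to 16 bits, is 0x59BD.
Split into bytes (most-significant first): 59 BD.
Big-endian: lowest address holds the most-significant byte.
So the memory order matches the most-significant-first order: 59 BD.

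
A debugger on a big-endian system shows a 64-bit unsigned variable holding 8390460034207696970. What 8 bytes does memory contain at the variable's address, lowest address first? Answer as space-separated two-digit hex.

8390460034207696970 in hexadecimal, padded to 64 bits, is 0x7470E6F2510FC84A.
Split into bytes (most-significant first): 74 70 E6 F2 51 0F C8 4A.
Big-endian: lowest address holds the most-significant byte.
So the memory order matches the most-significant-first order: 74 70 E6 F2 51 0F C8 4A.

74 70 E6 F2 51 0F C8 4A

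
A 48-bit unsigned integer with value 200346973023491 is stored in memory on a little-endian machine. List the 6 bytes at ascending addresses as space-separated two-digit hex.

200346973023491 in hexadecimal, padded to 48 bits, is 0xB636EA28AD03.
Split into bytes (most-significant first): B6 36 EA 28 AD 03.
In little-endian order the low byte comes first in memory.
So at ascending addresses the bytes are 03 AD 28 EA 36 B6.

03 AD 28 EA 36 B6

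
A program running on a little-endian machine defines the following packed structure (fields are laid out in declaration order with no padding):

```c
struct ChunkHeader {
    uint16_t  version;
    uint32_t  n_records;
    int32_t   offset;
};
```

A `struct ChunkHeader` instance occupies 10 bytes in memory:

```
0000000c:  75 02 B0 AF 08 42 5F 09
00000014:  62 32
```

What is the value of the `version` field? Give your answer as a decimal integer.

`version` is the first field, at byte offset 0, occupying 2 bytes.
Bytes at offsets 0..1: 75 02.
Little-endian stores the least-significant byte at the lowest address.
Reassemble most-significant byte first: 02 75 → 0x0275.
0x0275 = 629.

629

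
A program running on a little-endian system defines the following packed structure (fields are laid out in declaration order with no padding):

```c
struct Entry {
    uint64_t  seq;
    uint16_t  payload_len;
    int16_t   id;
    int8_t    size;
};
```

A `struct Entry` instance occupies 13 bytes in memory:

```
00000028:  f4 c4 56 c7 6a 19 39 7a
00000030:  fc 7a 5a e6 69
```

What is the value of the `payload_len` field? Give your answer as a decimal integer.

31484

`payload_len` follows `seq` (8 bytes), so it starts at byte offset 8 and occupies 2 bytes.
Bytes at offsets 8..9: FC 7A.
In little-endian order the low byte comes first in memory.
Reassemble most-significant byte first: 7A FC → 0x7AFC.
0x7AFC = 31484.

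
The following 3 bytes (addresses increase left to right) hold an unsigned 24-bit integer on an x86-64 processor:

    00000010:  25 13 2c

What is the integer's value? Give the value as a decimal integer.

2888485

Little-endian: lowest address holds the least-significant byte.
Reassemble most-significant byte first: 2C 13 25 → 0x2C1325.
0x2C1325 = 2888485.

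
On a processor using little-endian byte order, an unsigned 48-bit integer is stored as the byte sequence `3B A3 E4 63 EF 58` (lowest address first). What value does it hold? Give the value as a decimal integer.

Little-endian: lowest address holds the least-significant byte.
Reassemble most-significant byte first: 58 EF 63 E4 A3 3B → 0x58EF63E4A33B.
0x58EF63E4A33B = 97785196356411.

97785196356411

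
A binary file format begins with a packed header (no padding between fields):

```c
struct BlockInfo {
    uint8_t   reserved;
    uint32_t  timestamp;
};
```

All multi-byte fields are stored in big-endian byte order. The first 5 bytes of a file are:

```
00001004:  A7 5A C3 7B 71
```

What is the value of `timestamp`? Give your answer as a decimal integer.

1522760561

`timestamp` follows `reserved` (1 byte), so it starts at byte offset 1 and occupies 4 bytes.
Bytes at offsets 1..4: 5A C3 7B 71.
Big-endian: lowest address holds the most-significant byte.
The bytes are already most-significant first: 0x5AC37B71.
0x5AC37B71 = 1522760561.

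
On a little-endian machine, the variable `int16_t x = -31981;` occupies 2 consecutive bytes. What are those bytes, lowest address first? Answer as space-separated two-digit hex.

13 83

Two's complement of -31981 in 16 bits: 31981 = 0x7CED; invert → 0x8312; add 1 → 0x8313.
Split into bytes (most-significant first): 83 13.
Little-endian stores the least-significant byte at the lowest address.
So at ascending addresses the bytes are 13 83.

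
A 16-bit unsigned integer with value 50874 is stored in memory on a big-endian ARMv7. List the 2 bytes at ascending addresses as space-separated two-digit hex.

C6 BA

50874 in hexadecimal, padded to 16 bits, is 0xC6BA.
Split into bytes (most-significant first): C6 BA.
Big-endian: lowest address holds the most-significant byte.
So the memory order matches the most-significant-first order: C6 BA.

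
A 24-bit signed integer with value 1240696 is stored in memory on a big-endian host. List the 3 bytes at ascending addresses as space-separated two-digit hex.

12 EE 78

1240696 in hexadecimal, padded to 24 bits, is 0x12EE78.
Split into bytes (most-significant first): 12 EE 78.
In big-endian order the high byte comes first in memory.
So the memory order matches the most-significant-first order: 12 EE 78.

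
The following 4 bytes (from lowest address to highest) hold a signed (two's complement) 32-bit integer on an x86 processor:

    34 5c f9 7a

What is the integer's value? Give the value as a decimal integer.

2063162420

Little-endian: lowest address holds the least-significant byte.
Reassemble most-significant byte first: 7A F9 5C 34 → 0x7AF95C34.
0x7AF95C34 = 2063162420.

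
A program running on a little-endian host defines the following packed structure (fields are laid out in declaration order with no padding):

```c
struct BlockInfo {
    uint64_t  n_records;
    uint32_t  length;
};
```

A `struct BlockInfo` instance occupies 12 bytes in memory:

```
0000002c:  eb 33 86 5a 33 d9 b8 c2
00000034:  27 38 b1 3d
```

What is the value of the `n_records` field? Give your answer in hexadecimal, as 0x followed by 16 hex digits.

0xC2B8D9335A8633EB

`n_records` is the first field, at byte offset 0, occupying 8 bytes.
Bytes at offsets 0..7: EB 33 86 5A 33 D9 B8 C2.
Little-endian: lowest address holds the least-significant byte.
Reassemble most-significant byte first: C2 B8 D9 33 5A 86 33 EB → 0xC2B8D9335A8633EB.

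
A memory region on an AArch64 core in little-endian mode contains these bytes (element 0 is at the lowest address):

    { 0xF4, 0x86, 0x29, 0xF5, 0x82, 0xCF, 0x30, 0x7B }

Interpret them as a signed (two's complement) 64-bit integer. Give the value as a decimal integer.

8876823026913085172

Little-endian: lowest address holds the least-significant byte.
Reassemble most-significant byte first: 7B 30 CF 82 F5 29 86 F4 → 0x7B30CF82F52986F4.
0x7B30CF82F52986F4 = 8876823026913085172.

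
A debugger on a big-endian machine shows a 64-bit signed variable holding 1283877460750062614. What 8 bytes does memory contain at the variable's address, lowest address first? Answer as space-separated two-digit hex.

11 D1 3F BF 8F 23 54 16

1283877460750062614 in hexadecimal, padded to 64 bits, is 0x11D13FBF8F235416.
Split into bytes (most-significant first): 11 D1 3F BF 8F 23 54 16.
Big-endian stores the most-significant byte at the lowest address.
So the memory order matches the most-significant-first order: 11 D1 3F BF 8F 23 54 16.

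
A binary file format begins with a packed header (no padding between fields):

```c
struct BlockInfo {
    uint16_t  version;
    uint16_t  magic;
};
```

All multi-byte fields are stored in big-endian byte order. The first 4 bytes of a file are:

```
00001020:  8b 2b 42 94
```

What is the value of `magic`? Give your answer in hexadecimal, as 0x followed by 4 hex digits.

0x4294

`magic` follows `version` (2 bytes), so it starts at byte offset 2 and occupies 2 bytes.
Bytes at offsets 2..3: 42 94.
In big-endian order the high byte comes first in memory.
The bytes are already most-significant first: 0x4294.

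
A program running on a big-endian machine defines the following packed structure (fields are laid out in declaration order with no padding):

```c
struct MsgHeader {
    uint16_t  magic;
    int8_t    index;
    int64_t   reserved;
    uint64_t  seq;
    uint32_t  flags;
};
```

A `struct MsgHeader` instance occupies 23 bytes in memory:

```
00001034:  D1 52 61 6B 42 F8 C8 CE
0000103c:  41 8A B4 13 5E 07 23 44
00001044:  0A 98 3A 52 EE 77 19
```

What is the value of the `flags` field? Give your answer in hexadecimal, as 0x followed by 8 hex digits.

`flags` follows `magic` (2 B), `index` (1 B), `reserved` (8 B), `seq` (8 B), so it starts at offset 2 + 1 + 8 + 8 = 19 and occupies 4 bytes.
Bytes at offsets 19..22: 52 EE 77 19.
In big-endian order the high byte comes first in memory.
The bytes are already most-significant first: 0x52EE7719.

0x52EE7719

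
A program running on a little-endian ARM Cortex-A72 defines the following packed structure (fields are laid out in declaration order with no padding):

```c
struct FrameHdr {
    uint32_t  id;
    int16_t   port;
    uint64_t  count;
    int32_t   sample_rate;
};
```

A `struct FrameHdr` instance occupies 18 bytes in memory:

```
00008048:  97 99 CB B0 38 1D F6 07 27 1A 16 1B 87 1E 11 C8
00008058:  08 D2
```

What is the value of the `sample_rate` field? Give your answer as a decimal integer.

-771176431

`sample_rate` follows `id` (4 B), `port` (2 B), `count` (8 B), so it starts at offset 4 + 2 + 8 = 14 and occupies 4 bytes.
Bytes at offsets 14..17: 11 C8 08 D2.
Little-endian stores the least-significant byte at the lowest address.
Reassemble most-significant byte first: D2 08 C8 11 → 0xD208C811.
Top bit is set, so as a signed 32-bit value this is 0xD208C811 − 2^32 = -771176431.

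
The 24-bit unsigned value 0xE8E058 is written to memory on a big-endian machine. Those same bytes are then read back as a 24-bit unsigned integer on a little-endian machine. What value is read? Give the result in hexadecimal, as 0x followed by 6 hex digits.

0x58E0E8

Stored big-endian, the bytes at ascending addresses are E8 E0 58.
Read back as little-endian, the first byte is least significant, giving 0x58E0E8.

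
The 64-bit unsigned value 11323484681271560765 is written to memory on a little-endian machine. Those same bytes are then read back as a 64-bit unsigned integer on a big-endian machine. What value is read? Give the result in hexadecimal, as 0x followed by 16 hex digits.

0x3DCAC4BE5219259D

11323484681271560765 in 64-bit hexadecimal is 0x9D251952BEC4CA3D.
Stored little-endian, the bytes at ascending addresses are 3D CA C4 BE 52 19 25 9D.
Read back as big-endian, the last byte is least significant, giving 0x3DCAC4BE5219259D.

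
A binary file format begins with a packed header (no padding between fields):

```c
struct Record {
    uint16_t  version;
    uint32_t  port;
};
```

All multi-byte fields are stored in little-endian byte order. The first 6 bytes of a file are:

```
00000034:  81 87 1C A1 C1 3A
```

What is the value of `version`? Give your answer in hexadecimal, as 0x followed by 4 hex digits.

0x8781

`version` is the first field, at byte offset 0, occupying 2 bytes.
Bytes at offsets 0..1: 81 87.
Little-endian: lowest address holds the least-significant byte.
Reassemble most-significant byte first: 87 81 → 0x8781.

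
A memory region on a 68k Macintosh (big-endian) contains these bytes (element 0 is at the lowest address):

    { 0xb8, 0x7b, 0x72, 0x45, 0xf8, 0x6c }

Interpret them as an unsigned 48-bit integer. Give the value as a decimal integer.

Big-endian stores the most-significant byte at the lowest address.
The bytes are already most-significant first: 0xB87B7245F86C.
0xB87B7245F86C = 202840337676396.

202840337676396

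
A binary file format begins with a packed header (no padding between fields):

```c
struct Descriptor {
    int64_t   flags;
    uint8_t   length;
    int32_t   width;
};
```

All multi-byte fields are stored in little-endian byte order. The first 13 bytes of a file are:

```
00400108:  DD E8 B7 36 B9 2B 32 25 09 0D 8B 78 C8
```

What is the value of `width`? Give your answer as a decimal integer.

-931624179

`width` follows `flags` (8 B), `length` (1 B), so it starts at offset 8 + 1 = 9 and occupies 4 bytes.
Bytes at offsets 9..12: 0D 8B 78 C8.
Little-endian: lowest address holds the least-significant byte.
Reassemble most-significant byte first: C8 78 8B 0D → 0xC8788B0D.
Top bit is set, so as a signed 32-bit value this is 0xC8788B0D − 2^32 = -931624179.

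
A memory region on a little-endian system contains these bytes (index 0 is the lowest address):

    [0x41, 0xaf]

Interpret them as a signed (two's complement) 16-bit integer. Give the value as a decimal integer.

-20671

Little-endian stores the least-significant byte at the lowest address.
Reassemble most-significant byte first: AF 41 → 0xAF41.
Top bit is set, so as a signed 16-bit value this is 0xAF41 − 2^16 = -20671.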